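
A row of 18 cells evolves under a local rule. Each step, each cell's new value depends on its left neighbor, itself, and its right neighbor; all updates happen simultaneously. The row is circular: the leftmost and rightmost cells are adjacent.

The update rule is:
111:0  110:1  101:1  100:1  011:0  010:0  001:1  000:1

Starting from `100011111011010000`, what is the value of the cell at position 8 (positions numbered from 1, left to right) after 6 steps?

1

011100001101101111
100111110110110001
111000011011011110
001111101101100011
110000110110111101
011111011011000110
position 8 holds 1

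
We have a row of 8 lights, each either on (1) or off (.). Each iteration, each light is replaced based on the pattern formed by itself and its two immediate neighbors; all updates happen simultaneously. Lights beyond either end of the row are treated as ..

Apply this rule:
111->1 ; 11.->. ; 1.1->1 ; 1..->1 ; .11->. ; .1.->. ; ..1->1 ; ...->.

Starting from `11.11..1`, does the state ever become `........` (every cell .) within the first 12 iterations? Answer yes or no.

no

iteration 1: ..1..11.
iteration 2: .1.11..1
iteration 3: 1.1..11.
iteration 4: .1.11..1  (repeats iteration 2; period 2)
iteration 12: .1.11..1
iteration 12 is .1.11..1, still not uniform .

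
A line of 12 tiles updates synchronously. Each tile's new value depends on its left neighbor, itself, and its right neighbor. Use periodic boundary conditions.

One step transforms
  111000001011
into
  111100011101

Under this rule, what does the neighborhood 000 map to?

At position 4 the neighborhood is 000; the next row has 0 there.

0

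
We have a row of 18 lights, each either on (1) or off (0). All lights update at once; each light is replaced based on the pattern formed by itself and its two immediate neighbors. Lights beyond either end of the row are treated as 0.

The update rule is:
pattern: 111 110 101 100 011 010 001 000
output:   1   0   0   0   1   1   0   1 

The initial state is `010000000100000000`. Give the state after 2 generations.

generation 1: 010111110101111111
generation 2: 010111100101111110

010111100101111110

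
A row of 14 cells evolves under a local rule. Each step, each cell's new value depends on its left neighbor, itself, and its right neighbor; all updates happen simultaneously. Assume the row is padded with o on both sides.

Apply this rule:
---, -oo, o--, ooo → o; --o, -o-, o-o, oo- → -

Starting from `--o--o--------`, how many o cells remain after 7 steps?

o--o--ooooooo-
-o--o-oooooo--
--o---ooooo-o-
o--oo-oooo----
-o-o--ooo-ooo-
----o-oo--oo--
ooo---o-o-o-o-
count of o: 7

7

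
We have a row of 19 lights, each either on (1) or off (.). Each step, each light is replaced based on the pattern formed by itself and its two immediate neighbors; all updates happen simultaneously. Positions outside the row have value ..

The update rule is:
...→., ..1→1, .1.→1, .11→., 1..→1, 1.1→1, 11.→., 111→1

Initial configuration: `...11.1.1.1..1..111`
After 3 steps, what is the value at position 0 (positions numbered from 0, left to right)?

1

..1..11111111111.1.
.1111.111111111.111
1.11.1.1111111.1.1.
position 0 holds 1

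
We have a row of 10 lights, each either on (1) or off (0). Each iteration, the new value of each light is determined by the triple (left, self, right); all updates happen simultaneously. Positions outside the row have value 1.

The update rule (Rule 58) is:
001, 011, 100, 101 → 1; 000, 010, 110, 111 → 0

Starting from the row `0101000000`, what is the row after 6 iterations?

0101101100

iteration 1: 1010100001
iteration 2: 0101010011
iteration 3: 1010101110
iteration 4: 0101011001
iteration 5: 1010110111
iteration 6: 0101101100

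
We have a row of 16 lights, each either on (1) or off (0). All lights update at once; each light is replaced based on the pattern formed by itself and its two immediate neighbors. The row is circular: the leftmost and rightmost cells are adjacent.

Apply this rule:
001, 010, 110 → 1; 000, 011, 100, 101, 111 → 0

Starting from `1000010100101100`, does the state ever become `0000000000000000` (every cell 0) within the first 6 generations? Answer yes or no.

no

generation 1: 1000110101100101
generation 2: 1001010100101100
generation 3: 1011010101100101
generation 4: 1001010100101100  (repeats generation 2; period 2)
generation 6: 1001010100101100
generation 6 is 1001010100101100, still not uniform 0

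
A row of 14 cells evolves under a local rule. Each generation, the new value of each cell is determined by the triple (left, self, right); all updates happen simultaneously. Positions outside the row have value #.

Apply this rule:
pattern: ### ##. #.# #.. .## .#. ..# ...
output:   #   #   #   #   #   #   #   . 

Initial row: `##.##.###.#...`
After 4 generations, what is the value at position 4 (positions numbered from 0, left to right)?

############.#
##############
##############  (fixed point — unchanged through generation 4)
position 4 holds #

#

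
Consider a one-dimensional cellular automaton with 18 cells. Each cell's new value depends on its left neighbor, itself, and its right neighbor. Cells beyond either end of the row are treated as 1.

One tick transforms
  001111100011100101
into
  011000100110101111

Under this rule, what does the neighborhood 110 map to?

At position 6 the neighborhood is 110; the next row has 1 there.

1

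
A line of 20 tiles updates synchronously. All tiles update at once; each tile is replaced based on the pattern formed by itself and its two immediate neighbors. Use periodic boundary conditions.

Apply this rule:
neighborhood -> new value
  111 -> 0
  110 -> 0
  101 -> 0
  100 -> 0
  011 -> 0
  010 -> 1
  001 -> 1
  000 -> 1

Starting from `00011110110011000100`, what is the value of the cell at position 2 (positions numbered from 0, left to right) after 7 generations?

1

generation 1: 11100000000100011101
generation 2: 00001111111101100000
generation 3: 11110000000000001111
generation 4: 00000111111111110000
generation 5: 11111000000000000111
generation 6: 00000011111111111000
generation 7: 11111100000000000011
position 2 holds 1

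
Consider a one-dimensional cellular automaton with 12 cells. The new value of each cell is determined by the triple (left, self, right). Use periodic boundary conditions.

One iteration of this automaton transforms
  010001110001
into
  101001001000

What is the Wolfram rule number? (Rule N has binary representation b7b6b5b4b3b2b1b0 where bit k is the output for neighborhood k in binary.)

56

position 6: 111 → 0  (bit 7 = 0)
position 7: 110 → 0  (bit 6 = 0)
position 0: 101 → 1  (bit 5 = 1)
position 2: 100 → 1  (bit 4 = 1)
position 5: 011 → 1  (bit 3 = 1)
position 1: 010 → 0  (bit 2 = 0)
position 4: 001 → 0  (bit 1 = 0)
position 3: 000 → 0  (bit 0 = 0)
bits b7..b0 = 00111000 = 56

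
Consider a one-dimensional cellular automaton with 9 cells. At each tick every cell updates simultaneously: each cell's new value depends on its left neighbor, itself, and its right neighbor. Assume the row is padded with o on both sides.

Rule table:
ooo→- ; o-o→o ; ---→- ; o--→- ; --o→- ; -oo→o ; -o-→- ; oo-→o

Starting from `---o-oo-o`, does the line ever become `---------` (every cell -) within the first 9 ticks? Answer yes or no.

yes

----ooooo
----o----
---------
all cells are - at tick 3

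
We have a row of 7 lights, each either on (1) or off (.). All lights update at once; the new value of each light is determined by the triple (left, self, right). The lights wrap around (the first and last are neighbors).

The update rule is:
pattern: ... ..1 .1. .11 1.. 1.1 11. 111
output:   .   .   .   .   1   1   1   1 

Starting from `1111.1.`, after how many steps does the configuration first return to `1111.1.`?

.1111.1
1.1111.
.1.1111
1.1.111
11.1.11
111.1.1
1111.1.

7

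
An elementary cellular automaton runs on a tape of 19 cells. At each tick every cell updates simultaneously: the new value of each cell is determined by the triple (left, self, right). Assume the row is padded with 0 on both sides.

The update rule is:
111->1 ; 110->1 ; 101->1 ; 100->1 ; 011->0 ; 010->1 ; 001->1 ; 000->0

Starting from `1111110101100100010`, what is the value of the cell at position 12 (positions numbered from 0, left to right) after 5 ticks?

1

0111111110111110111
1011111111011111011
1101111111101111101
0110111111110111111
1011011111111011111
position 12 holds 1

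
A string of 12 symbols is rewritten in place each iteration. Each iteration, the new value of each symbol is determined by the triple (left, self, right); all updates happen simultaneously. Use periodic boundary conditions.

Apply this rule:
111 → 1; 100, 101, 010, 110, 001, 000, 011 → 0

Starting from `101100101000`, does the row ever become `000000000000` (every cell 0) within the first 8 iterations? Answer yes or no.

yes

iteration 1: 000000000000
all cells are 0 at iteration 1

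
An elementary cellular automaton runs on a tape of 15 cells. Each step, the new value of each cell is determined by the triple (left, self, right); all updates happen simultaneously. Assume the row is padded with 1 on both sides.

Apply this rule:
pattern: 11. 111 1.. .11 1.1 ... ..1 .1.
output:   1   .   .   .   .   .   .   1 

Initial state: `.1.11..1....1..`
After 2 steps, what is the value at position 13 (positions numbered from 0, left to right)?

step 1: .1..1..1....1..
step 2: .1..1..1....1..
position 13 holds .

.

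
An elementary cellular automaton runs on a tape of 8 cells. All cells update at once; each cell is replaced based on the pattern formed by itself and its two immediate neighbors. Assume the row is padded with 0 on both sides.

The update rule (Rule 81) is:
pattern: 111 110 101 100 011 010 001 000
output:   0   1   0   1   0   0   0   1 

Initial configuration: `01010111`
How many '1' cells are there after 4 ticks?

5

00000001
11111100
00000111
11110001
count of 1: 5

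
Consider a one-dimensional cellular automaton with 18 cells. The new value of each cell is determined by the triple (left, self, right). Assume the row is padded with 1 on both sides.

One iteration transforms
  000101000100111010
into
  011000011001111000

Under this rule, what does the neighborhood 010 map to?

At position 3 the neighborhood is 010; the next row has 0 there.

0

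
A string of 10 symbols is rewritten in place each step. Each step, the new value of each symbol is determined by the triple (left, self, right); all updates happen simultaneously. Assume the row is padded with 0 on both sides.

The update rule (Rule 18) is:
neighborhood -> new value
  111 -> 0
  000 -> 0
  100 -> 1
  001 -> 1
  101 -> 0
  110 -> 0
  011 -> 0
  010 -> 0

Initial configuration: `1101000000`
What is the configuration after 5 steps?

1000000010

0000100000
0001010000
0010001000
0101010100
1000000010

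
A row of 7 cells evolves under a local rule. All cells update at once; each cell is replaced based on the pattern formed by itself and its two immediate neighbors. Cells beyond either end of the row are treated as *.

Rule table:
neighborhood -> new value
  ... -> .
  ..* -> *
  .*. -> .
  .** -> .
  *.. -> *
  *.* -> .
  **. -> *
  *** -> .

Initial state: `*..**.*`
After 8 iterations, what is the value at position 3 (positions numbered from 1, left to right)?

*

***.*..
..*..**
**.**..
.*..***
..**...
**.**.*
.*..*..
..**.**
position 3 holds *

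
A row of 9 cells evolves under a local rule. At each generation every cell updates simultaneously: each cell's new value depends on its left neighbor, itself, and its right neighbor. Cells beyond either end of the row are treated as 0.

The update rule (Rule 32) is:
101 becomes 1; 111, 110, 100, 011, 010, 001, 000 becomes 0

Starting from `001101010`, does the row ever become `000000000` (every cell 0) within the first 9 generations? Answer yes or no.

000010100
000001000
000000000
all cells are 0 at generation 3

yes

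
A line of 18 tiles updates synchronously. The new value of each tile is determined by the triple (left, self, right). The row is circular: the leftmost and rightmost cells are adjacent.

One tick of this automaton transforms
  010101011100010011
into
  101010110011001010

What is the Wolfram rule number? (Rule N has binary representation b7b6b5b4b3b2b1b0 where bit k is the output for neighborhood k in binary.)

position 8: 111 → 0  (bit 7 = 0)
position 9: 110 → 0  (bit 6 = 0)
position 0: 101 → 1  (bit 5 = 1)
position 10: 100 → 1  (bit 4 = 1)
position 7: 011 → 1  (bit 3 = 1)
position 1: 010 → 0  (bit 2 = 0)
position 12: 001 → 0  (bit 1 = 0)
position 11: 000 → 1  (bit 0 = 1)
bits b7..b0 = 00111001 = 57

57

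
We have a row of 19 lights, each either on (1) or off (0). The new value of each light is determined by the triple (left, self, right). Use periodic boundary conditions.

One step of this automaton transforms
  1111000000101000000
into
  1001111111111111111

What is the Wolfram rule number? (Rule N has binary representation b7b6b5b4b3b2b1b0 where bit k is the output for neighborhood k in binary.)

127

position 1: 111 → 0  (bit 7 = 0)
position 3: 110 → 1  (bit 6 = 1)
position 11: 101 → 1  (bit 5 = 1)
position 4: 100 → 1  (bit 4 = 1)
position 0: 011 → 1  (bit 3 = 1)
position 10: 010 → 1  (bit 2 = 1)
position 9: 001 → 1  (bit 1 = 1)
position 5: 000 → 1  (bit 0 = 1)
bits b7..b0 = 01111111 = 127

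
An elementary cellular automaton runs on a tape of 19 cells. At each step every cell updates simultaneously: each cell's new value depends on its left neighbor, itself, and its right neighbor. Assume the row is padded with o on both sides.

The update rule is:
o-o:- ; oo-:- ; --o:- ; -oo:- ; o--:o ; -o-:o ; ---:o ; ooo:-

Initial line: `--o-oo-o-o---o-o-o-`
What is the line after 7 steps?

o-o----o-ooo-o-o-o-
--oooo-o-----o-o-o-
o------ooooo-o-o-o-
-ooooo-------o-o-o-
------oooooo-o-o-o-
ooooo--------o-o-o-
-----ooooooo-o-o-o-

-----ooooooo-o-o-o-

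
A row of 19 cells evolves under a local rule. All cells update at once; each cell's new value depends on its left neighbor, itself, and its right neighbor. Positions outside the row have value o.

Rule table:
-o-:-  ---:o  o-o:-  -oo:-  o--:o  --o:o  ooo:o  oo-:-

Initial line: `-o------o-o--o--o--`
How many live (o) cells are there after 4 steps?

--oooooo---oo-oo-oo
oo-oooo-ooo-------o
o---oo---o-ooooooo-
-ooo--ooo---ooooo--
count of o: 11

11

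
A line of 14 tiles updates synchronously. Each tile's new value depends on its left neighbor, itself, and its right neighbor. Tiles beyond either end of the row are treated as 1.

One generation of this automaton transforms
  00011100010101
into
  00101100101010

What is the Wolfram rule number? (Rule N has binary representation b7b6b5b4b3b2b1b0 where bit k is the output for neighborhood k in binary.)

226

position 4: 111 → 1  (bit 7 = 1)
position 5: 110 → 1  (bit 6 = 1)
position 10: 101 → 1  (bit 5 = 1)
position 0: 100 → 0  (bit 4 = 0)
position 3: 011 → 0  (bit 3 = 0)
position 9: 010 → 0  (bit 2 = 0)
position 2: 001 → 1  (bit 1 = 1)
position 1: 000 → 0  (bit 0 = 0)
bits b7..b0 = 11100010 = 226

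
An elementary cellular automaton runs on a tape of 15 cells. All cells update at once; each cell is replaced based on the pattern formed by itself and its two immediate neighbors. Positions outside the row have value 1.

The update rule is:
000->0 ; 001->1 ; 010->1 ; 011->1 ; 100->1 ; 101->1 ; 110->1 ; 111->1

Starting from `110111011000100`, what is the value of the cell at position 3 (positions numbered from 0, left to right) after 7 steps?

111111111101111
111111111111111
111111111111111  (fixed point — unchanged through step 7)
position 3 holds 1

1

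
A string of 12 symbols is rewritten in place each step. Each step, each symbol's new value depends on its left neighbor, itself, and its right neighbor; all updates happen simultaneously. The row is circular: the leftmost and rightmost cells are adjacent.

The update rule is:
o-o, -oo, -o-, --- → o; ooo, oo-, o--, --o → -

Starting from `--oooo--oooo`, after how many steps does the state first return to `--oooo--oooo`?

--o-----o---
o-o-ooo-o-oo
-oooo--oooo-
-o-----o----
-o-ooo-o-ooo
oooo--oooo--
o-----o-----
o-ooo-o-ooo-
ooo--oooo--o
-----o-----o
-ooo-o-ooo-o
oo--oooo--oo
----o-----o-
ooo-o-ooo-o-
o--oooo--ooo
---o-----o--
oo-o-ooo-o-o
--oooo--oooo

18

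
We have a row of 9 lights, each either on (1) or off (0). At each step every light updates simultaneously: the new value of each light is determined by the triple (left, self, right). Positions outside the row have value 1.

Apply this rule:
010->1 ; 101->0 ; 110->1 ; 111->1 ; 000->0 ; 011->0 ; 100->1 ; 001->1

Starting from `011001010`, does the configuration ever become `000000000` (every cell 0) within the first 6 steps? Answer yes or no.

001111010
110111010
110011010
111101010
111101010  (fixed point — unchanged through step 6)
step 6 is 111101010, still not uniform 0

no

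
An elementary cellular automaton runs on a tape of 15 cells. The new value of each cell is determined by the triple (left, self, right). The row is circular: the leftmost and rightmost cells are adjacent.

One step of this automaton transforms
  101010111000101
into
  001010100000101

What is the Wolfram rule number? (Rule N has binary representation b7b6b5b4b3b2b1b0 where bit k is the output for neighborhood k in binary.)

12

position 7: 111 → 0  (bit 7 = 0)
position 0: 110 → 0  (bit 6 = 0)
position 1: 101 → 0  (bit 5 = 0)
position 9: 100 → 0  (bit 4 = 0)
position 6: 011 → 1  (bit 3 = 1)
position 2: 010 → 1  (bit 2 = 1)
position 11: 001 → 0  (bit 1 = 0)
position 10: 000 → 0  (bit 0 = 0)
bits b7..b0 = 00001100 = 12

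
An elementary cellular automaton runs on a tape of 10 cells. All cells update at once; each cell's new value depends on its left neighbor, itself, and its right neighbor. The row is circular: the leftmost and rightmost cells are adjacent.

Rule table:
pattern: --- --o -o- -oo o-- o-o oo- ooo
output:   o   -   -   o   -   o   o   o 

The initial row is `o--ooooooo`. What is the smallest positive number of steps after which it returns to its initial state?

1

step 1: o--ooooooo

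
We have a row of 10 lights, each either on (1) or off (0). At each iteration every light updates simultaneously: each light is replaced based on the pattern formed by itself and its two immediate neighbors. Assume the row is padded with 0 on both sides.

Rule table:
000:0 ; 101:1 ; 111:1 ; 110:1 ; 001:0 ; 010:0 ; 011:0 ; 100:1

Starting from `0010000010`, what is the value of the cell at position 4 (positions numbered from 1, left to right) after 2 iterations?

0

iteration 1: 0001000001
iteration 2: 0000100000
position 4 holds 0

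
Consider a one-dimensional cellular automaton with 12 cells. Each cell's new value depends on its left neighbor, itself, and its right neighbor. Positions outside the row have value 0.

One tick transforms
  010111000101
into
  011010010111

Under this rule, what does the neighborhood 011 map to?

At position 3 the neighborhood is 011; the next row has 0 there.

0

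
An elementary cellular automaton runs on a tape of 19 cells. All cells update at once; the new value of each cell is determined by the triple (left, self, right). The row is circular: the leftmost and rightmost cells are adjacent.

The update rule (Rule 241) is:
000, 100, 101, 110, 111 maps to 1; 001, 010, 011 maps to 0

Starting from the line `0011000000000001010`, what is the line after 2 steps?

1001111111111100101
1100111111111110010

1100111111111110010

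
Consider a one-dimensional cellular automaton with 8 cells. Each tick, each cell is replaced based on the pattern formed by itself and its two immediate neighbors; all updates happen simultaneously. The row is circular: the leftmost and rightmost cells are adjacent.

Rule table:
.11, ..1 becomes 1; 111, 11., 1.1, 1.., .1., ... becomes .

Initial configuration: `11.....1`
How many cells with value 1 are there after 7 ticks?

tick 1: ......11
tick 2: .....11.
tick 3: ....11..
tick 4: ...11...
tick 5: ..11....
tick 6: .11.....
tick 7: 11......
count of 1: 2

2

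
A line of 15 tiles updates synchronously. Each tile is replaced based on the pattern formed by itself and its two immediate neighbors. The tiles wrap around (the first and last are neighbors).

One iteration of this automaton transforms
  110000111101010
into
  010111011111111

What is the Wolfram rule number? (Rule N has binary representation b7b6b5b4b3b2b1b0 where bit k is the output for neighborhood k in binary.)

231

position 7: 111 → 1  (bit 7 = 1)
position 1: 110 → 1  (bit 6 = 1)
position 10: 101 → 1  (bit 5 = 1)
position 2: 100 → 0  (bit 4 = 0)
position 0: 011 → 0  (bit 3 = 0)
position 11: 010 → 1  (bit 2 = 1)
position 5: 001 → 1  (bit 1 = 1)
position 3: 000 → 1  (bit 0 = 1)
bits b7..b0 = 11100111 = 231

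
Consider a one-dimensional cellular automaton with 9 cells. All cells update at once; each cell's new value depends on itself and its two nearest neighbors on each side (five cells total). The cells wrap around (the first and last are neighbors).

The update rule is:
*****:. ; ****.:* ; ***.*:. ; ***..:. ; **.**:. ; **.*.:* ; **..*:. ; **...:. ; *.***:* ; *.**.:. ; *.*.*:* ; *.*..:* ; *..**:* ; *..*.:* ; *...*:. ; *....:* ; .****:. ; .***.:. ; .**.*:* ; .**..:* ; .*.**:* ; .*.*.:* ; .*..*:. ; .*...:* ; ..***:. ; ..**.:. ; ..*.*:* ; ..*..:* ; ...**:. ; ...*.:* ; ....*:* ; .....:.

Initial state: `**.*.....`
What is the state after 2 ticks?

*...*.**.

tick 1: .*****.*.
tick 2: *...*.**.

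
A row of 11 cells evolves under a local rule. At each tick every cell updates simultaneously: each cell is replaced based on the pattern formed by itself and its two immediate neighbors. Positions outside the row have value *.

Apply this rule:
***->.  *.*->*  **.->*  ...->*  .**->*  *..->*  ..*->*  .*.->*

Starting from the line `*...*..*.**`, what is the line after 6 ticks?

tick 1: **********.
tick 2: .........**
tick 3: **********.  (repeats tick 1; period 2)
tick 6: .........**

.........**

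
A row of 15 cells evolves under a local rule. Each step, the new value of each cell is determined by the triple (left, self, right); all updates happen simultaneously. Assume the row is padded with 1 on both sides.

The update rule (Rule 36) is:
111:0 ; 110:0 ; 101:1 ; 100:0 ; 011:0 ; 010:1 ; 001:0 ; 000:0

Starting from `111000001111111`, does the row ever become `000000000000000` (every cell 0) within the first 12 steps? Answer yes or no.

000000000000000
all cells are 0 at step 1

yes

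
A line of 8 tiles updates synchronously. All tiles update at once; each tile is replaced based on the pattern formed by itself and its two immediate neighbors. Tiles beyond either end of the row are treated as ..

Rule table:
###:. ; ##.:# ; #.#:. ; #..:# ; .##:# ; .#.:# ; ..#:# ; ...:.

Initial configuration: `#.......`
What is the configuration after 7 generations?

#.#.#.##

##......
###.....
#.##....
#.###...
#.#.##..
#.#.###.
#.#.#.##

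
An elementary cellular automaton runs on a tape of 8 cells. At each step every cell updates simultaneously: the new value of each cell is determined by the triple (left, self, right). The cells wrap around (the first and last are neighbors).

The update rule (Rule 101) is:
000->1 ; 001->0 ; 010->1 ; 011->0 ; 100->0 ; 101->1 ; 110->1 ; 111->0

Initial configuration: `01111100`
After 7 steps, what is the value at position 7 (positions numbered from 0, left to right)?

step 1: 00000101
step 2: 01110111
step 3: 10011001
step 4: 10001000
step 5: 10101010
step 6: 11111111
step 7: 00000000
position 7 holds 0

0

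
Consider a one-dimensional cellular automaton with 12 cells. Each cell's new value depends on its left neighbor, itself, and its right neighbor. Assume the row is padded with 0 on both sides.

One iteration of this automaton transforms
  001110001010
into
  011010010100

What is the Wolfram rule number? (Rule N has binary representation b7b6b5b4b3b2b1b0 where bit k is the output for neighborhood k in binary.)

106

position 3: 111 → 0  (bit 7 = 0)
position 4: 110 → 1  (bit 6 = 1)
position 9: 101 → 1  (bit 5 = 1)
position 5: 100 → 0  (bit 4 = 0)
position 2: 011 → 1  (bit 3 = 1)
position 8: 010 → 0  (bit 2 = 0)
position 1: 001 → 1  (bit 1 = 1)
position 0: 000 → 0  (bit 0 = 0)
bits b7..b0 = 01101010 = 106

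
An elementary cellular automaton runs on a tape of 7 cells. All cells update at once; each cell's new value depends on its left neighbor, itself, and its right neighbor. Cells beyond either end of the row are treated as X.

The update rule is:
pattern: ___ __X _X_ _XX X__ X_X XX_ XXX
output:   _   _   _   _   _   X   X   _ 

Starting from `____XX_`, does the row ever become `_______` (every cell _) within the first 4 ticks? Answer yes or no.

yes

tick 1: _____XX
tick 2: _______
all cells are _ at tick 2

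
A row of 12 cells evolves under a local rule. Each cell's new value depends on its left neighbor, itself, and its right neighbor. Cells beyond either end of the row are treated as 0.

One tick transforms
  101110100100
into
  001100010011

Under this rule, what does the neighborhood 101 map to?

0

At position 1 the neighborhood is 101; the next row has 0 there.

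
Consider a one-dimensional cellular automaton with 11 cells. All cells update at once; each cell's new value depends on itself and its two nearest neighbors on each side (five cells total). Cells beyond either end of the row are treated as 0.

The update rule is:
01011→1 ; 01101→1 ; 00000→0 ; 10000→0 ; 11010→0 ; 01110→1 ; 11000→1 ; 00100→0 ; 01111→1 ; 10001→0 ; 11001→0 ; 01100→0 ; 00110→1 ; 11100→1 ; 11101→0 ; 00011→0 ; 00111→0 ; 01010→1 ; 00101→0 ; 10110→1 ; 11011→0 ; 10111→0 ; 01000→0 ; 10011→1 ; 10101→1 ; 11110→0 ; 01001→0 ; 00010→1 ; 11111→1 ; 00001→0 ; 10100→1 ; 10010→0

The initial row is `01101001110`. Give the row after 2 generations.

01101111011

01101010111
01101111011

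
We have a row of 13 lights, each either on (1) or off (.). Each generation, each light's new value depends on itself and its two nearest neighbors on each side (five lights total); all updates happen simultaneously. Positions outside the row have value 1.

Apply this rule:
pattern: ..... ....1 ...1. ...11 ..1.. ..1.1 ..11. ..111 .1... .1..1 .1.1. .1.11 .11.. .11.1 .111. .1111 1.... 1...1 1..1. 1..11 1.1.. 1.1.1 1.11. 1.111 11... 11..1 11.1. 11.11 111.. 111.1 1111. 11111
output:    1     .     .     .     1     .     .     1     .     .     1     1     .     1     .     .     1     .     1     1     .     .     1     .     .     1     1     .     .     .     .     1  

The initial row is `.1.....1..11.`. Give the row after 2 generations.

1..11..1.1.1.
.11..11.1.1.1

.11..11.1.1.1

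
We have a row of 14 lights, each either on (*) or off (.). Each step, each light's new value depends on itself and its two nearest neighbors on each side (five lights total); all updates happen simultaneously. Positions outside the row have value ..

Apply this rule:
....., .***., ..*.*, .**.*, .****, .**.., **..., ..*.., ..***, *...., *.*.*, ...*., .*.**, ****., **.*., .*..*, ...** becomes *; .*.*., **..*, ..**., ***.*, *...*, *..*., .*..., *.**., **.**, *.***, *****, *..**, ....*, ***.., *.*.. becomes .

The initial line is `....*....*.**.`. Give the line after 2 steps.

.*..****.*...*

step 1: **.**.*.***.**
step 2: .*..****.*...*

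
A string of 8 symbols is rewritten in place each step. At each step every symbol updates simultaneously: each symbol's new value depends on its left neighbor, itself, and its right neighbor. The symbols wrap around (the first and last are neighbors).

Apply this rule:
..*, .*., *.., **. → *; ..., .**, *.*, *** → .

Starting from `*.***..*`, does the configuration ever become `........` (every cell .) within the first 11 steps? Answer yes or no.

*...***.
**.*..*.
.*.****.
**....**
.**..*..
*.*****.
*.....*.
**...**.
.**.*.*.
*.*.*.**
*.*.*...
step 11 is *.*.*..., still not uniform .

no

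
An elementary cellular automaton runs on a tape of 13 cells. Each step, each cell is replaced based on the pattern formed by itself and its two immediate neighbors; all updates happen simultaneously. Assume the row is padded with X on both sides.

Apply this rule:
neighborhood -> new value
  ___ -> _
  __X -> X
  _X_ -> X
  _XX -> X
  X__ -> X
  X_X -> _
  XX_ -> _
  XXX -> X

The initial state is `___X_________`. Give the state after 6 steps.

_XXX_XXX_XXXX

X_XXX_______X
__XX_X_____XX
XXX__XX___XXX
XX_XXX_X_XXXX
X__XX__X_XXXX
_XXX_XXX_XXXX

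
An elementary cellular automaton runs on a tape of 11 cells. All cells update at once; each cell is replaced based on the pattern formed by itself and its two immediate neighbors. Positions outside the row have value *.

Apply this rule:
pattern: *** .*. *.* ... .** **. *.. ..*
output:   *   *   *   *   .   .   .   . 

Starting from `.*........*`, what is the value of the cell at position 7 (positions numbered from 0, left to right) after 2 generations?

*

generation 1: **.******..
generation 2: *.*.****...
position 7 holds *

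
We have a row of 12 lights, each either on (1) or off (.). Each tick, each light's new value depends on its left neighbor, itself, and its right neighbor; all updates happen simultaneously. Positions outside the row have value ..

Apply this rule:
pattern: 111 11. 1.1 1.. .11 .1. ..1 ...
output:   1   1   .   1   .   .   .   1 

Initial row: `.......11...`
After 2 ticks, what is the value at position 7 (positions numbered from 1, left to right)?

tick 1: 111111..1111
tick 2: .111111..111
position 7 holds 1

1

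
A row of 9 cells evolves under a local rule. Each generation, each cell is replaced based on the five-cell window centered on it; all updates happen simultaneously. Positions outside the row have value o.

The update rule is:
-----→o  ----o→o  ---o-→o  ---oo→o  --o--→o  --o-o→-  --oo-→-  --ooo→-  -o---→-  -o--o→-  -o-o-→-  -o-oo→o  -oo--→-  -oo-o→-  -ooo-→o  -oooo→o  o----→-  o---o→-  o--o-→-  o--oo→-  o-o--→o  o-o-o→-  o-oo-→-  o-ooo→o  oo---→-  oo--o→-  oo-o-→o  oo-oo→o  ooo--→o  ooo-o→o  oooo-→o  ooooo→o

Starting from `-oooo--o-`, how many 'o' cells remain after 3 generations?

ooooo---o
ooooo--o-
ooooo---o
count of o: 6

6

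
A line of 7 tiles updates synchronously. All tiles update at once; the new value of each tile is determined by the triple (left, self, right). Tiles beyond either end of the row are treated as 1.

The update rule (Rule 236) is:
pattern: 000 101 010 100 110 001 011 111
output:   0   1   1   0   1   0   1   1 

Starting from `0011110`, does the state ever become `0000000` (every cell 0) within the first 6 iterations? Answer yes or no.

iteration 1: 0011111
iteration 2: 0011111  (fixed point — unchanged through iteration 6)
iteration 6 is 0011111, still not uniform 0

no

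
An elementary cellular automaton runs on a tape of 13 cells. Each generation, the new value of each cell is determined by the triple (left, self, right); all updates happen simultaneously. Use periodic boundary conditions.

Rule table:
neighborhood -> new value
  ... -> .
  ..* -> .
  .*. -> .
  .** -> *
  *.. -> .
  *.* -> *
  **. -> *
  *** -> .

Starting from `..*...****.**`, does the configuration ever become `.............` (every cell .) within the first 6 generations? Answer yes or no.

yes

......*..****
.........*..*
.............
all cells are . at generation 3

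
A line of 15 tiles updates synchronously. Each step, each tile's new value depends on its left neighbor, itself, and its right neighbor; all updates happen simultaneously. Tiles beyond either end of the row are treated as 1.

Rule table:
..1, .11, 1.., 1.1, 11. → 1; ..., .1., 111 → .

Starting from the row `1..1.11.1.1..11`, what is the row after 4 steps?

111.1111.1.111.
..111..11.11.11
111.1111111111.
..111........11

..111........11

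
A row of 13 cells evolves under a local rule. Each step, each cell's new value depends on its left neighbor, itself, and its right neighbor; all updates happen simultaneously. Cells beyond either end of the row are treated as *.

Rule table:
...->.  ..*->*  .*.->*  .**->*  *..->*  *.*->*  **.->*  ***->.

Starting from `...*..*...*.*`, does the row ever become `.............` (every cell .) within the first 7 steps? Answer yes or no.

yes

step 1: *.******.****
step 2: ***....***...
step 3: ..**..**.**.*
step 4: *************
step 5: .............
all cells are . at step 5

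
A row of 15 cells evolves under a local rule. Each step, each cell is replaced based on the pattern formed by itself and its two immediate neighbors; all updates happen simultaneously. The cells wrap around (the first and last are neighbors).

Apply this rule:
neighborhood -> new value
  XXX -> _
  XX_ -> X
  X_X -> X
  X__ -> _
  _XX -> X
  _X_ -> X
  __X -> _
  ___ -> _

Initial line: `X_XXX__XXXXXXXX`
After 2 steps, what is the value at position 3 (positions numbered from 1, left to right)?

step 1: XXX_X__X_______
step 2: X_XXX__X_______
position 3 holds X

X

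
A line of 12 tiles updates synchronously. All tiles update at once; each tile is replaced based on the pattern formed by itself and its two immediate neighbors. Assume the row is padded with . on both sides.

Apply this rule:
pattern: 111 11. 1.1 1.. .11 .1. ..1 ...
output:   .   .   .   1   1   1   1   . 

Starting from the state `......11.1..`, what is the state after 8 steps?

.....11..11.
....11.111.1
...11..1...1
..11.1111.11
.11..1....1.
11.1111..111
1..1...111..
11111.11..1.

11111.11..1.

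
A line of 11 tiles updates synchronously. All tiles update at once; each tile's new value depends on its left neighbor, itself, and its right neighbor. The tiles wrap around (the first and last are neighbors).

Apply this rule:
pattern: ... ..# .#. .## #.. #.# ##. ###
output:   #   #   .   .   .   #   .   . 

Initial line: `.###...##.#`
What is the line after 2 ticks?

..###...#.#

#....##..#.
..###...#.#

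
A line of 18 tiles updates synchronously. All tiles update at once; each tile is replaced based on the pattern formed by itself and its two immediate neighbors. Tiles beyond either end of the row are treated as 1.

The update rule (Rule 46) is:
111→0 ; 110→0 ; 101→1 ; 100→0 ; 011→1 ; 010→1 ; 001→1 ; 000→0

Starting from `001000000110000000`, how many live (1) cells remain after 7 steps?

7

011000001100000001
110000011000000011
000000110000000110
000001100000001101
000011000000011011
000110000000110110
001100000001101101
count of 1: 7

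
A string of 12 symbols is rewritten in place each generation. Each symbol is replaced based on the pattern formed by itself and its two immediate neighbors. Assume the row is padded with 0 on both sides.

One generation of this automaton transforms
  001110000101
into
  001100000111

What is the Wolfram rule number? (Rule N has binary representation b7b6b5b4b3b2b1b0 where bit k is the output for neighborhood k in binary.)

172

position 3: 111 → 1  (bit 7 = 1)
position 4: 110 → 0  (bit 6 = 0)
position 10: 101 → 1  (bit 5 = 1)
position 5: 100 → 0  (bit 4 = 0)
position 2: 011 → 1  (bit 3 = 1)
position 9: 010 → 1  (bit 2 = 1)
position 1: 001 → 0  (bit 1 = 0)
position 0: 000 → 0  (bit 0 = 0)
bits b7..b0 = 10101100 = 172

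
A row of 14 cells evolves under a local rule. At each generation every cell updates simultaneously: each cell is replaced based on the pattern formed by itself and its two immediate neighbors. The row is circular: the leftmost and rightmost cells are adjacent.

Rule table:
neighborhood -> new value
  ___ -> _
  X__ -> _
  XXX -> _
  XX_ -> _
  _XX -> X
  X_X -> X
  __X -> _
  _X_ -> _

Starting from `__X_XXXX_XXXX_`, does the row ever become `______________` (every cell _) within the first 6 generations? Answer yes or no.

___XX___XX____
___X____X_____
______________
all cells are _ at generation 3

yes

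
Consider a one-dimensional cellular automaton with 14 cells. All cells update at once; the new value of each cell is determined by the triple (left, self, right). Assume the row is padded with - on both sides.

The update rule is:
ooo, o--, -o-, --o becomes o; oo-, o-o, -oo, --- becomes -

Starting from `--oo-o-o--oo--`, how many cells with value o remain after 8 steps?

7

step 1: -o---o-ooo--o-
step 2: ooo-oo--o-oooo
step 3: -o----ooo--oo-
step 4: ooo--o-o-oo--o
step 5: -o-ooo-o---ooo
step 6: oo--o--oo-o-o-
step 7: --ooooo---o-oo
step 8: -o-ooo-o-oo---
count of o: 7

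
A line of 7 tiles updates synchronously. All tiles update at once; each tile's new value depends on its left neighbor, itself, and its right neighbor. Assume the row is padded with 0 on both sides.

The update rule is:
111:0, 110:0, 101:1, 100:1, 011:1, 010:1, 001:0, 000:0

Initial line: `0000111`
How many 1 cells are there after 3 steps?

0000100
0000110
0000101
count of 1: 2

2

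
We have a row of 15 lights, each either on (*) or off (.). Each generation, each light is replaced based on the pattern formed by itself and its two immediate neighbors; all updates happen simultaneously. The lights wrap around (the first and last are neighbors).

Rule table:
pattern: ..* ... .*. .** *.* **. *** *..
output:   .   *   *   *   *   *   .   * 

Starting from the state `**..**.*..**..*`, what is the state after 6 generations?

generation 1: .**.*****.***.*
generation 2: *****...***.***
generation 3: ....***.*.***..
generation 4: ***.*.*****.***
generation 5: ..*****...***..
generation 6: *.*...***.*.***

*.*...***.*.***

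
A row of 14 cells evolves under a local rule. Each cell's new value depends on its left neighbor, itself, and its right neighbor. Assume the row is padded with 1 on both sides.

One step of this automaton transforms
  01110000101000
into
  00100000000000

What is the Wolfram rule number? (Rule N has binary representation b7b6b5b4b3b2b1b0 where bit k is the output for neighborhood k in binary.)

128

position 2: 111 → 1  (bit 7 = 1)
position 3: 110 → 0  (bit 6 = 0)
position 0: 101 → 0  (bit 5 = 0)
position 4: 100 → 0  (bit 4 = 0)
position 1: 011 → 0  (bit 3 = 0)
position 8: 010 → 0  (bit 2 = 0)
position 7: 001 → 0  (bit 1 = 0)
position 5: 000 → 0  (bit 0 = 0)
bits b7..b0 = 10000000 = 128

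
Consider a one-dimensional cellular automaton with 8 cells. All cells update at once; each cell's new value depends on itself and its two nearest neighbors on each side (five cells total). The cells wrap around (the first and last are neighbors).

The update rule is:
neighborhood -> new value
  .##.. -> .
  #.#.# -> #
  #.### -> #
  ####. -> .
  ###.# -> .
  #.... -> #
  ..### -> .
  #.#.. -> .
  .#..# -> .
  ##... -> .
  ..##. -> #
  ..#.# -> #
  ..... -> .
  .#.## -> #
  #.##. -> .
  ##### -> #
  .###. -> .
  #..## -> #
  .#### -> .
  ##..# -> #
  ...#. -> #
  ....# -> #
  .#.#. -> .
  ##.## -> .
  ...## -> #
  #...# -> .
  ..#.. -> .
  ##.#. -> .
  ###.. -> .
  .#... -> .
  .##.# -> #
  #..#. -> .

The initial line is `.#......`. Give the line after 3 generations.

...#####

#..#...#
.#....##
...#####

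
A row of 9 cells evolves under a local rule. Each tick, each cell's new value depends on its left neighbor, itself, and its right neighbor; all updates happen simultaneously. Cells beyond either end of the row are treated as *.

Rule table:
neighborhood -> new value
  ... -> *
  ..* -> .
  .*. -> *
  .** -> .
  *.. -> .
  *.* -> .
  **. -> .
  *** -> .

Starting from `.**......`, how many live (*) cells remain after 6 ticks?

2

....****.
.**......  (repeats tick 0; period 2)
tick 6: .**......
count of *: 2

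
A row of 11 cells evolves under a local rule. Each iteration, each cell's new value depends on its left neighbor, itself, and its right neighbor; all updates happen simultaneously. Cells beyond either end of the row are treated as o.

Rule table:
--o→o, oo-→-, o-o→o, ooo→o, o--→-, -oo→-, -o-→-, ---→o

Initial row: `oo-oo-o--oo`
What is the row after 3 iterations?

iteration 1: o-o--o--o-o
iteration 2: -o--o--o-o-
iteration 3: o--o--o-o-o

o--o--o-o-o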